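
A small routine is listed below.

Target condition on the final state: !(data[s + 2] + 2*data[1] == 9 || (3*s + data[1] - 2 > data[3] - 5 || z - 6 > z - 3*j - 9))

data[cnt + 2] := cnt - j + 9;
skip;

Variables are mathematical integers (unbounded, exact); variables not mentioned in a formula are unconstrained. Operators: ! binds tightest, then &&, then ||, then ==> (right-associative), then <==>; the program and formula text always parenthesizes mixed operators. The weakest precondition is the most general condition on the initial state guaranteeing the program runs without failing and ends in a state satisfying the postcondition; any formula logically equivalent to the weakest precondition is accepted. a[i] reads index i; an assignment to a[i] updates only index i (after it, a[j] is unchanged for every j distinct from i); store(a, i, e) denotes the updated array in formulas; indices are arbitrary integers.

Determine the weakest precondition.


Working backward. After the program, the postcondition !(data[s + 2] + 2*data[1] == 9 || (3*s + data[1] - 2 > data[3] - 5 || z - 6 > z - 3*j - 9)) must hold; in canonical form it is !(data[s + 2] + 2*data[1] == 9 || data[1] + 3*s > data[3] - 3 || 3*j > -3).
Before skip: !(data[s + 2] + 2*data[1] == 9 || data[1] + 3*s > data[3] - 3 || 3*j > -3)
Before data[cnt + 2] := cnt - j + 9: !(store(data, cnt + 2, cnt - j + 9)[s + 2] + 2*store(data, cnt + 2, cnt - j + 9)[1] == 9 || store(data, cnt + 2, cnt - j + 9)[1] + 3*s > store(data, cnt + 2, cnt - j + 9)[3] - 3 || 3*j > -3)
Answer: WP = !(store(data, cnt + 2, cnt - j + 9)[s + 2] + 2*store(data, cnt + 2, cnt - j + 9)[1] == 9 || store(data, cnt + 2, cnt - j + 9)[1] + 3*s > store(data, cnt + 2, cnt - j + 9)[3] - 3 || 3*j > -3)


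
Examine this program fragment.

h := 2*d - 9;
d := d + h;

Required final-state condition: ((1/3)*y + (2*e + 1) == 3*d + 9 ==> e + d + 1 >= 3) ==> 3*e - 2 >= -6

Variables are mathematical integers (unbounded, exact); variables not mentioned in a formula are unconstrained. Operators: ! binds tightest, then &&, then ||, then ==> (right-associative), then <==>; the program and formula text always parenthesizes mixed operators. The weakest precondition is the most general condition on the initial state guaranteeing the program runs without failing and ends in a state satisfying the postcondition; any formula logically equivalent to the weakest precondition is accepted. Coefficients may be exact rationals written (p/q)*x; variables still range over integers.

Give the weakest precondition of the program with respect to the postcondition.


Working backward. After the program, the postcondition ((1/3)*y + (2*e + 1) == 3*d + 9 ==> e + d + 1 >= 3) ==> 3*e - 2 >= -6 must hold; in canonical form it is (2*e + (1/3)*y == 3*d + 8 ==> d + e >= 2) ==> 3*e >= -4.
Before d := d + h: (2*e + (1/3)*y == 3*d + 3*h + 8 ==> d + e + h >= 2) ==> 3*e >= -4
Before h := 2*d - 9: (2*e + (1/3)*y == 9*d - 19 ==> 3*d + e >= 11) ==> 3*e >= -4
Answer: WP = (2*e + (1/3)*y == 9*d - 19 ==> 3*d + e >= 11) ==> 3*e >= -4


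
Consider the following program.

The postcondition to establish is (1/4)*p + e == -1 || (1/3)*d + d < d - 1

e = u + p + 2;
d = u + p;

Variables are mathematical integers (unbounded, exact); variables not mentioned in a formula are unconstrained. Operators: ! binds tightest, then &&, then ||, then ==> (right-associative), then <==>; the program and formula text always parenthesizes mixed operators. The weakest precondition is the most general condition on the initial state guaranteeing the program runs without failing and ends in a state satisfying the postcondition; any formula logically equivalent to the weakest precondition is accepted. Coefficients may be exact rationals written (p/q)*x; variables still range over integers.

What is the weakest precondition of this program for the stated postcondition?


Working backward. After the program, the postcondition (1/4)*p + e == -1 || (1/3)*d + d < d - 1 must hold; in canonical form it is e + (1/4)*p == -1 || (1/3)*d < -1.
Before d := u + p: e + (1/4)*p == -1 || (1/3)*p + (1/3)*u < -1
Before e := u + p + 2: (5/4)*p + u == -3 || (1/3)*p + (1/3)*u < -1
Answer: WP = (5/4)*p + u == -3 || (1/3)*p + (1/3)*u < -1


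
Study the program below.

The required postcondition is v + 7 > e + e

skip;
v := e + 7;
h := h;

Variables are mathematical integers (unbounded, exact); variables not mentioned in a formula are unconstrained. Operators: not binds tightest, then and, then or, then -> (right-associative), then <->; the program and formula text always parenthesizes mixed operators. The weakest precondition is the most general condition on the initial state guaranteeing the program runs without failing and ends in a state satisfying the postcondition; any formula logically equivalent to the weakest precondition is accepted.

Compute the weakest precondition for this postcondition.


Working backward. After the program, the postcondition v + 7 > e + e must hold; in canonical form it is v > 2*e - 7.
Before h := h: v > 2*e - 7
Before v := e + 7: e < 14
Before skip: e < 14
Answer: WP = e < 14


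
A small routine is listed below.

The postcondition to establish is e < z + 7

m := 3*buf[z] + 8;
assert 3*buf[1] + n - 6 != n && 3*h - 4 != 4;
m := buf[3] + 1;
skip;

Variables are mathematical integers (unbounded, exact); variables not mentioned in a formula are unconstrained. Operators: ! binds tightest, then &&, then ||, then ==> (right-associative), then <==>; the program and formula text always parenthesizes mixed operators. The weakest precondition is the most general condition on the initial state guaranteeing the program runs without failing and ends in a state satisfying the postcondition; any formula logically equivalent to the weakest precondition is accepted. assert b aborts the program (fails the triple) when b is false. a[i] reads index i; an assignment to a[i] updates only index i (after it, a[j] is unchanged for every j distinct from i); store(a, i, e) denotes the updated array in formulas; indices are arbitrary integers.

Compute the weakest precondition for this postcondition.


Working backward. After the program, e < z + 7 must hold.
Before skip: e < z + 7
Before m := buf[3] + 1: e < z + 7
Before assert 3*buf[1] + n - 6 != n && 3*h - 4 != 4: 3*buf[1] != 6 && 3*h != 8 && e < z + 7
Before m := 3*buf[z] + 8: 3*buf[1] != 6 && 3*h != 8 && e < z + 7
Answer: WP = 3*buf[1] != 6 && 3*h != 8 && e < z + 7


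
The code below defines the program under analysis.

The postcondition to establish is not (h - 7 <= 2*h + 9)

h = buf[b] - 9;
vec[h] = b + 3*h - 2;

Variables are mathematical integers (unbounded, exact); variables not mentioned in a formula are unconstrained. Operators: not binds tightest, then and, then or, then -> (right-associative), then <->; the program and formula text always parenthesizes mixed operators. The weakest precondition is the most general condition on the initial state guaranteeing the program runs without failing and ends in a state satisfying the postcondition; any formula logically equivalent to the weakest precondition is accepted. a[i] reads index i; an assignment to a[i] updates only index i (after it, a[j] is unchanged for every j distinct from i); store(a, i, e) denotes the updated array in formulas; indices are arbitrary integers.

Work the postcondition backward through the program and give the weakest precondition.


Working backward. After the program, the postcondition not (h - 7 <= 2*h + 9) must hold; in canonical form it is not (h >= -16).
Before vec[h] := b + 3*h - 2: not (h >= -16)
Before h := buf[b] - 9: not (buf[b] >= -7)
Answer: WP = not (buf[b] >= -7)


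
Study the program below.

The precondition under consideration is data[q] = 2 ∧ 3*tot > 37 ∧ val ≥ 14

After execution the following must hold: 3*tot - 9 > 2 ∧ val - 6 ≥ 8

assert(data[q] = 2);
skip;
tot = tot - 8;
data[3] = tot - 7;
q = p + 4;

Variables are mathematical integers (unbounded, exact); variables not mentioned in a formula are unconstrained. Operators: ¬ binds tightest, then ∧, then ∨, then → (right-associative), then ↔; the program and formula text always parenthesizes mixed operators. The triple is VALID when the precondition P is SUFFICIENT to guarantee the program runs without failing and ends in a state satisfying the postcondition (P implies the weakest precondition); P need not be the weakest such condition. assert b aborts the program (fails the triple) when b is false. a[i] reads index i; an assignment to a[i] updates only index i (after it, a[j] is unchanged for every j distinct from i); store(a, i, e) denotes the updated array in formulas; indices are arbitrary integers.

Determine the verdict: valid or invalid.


Working backward. After the program, the postcondition 3*tot - 9 > 2 ∧ val - 6 ≥ 8 must hold; in canonical form it is 3*tot > 11 ∧ val ≥ 14.
Before q := p + 4: 3*tot > 11 ∧ val ≥ 14
Before data[3] := tot - 7: 3*tot > 11 ∧ val ≥ 14
Before tot := tot - 8: 3*tot > 35 ∧ val ≥ 14
Before skip: 3*tot > 35 ∧ val ≥ 14
Before assert data[q] = 2: data[q] = 2 ∧ 3*tot > 35 ∧ val ≥ 14
The weakest precondition is data[q] = 2 ∧ 3*tot > 35 ∧ val ≥ 14.
Check whether data[q] = 2 ∧ 3*tot > 37 ∧ val ≥ 14 implies it.
Every state satisfying the precondition satisfies the weakest precondition: the implication holds.
Answer: valid


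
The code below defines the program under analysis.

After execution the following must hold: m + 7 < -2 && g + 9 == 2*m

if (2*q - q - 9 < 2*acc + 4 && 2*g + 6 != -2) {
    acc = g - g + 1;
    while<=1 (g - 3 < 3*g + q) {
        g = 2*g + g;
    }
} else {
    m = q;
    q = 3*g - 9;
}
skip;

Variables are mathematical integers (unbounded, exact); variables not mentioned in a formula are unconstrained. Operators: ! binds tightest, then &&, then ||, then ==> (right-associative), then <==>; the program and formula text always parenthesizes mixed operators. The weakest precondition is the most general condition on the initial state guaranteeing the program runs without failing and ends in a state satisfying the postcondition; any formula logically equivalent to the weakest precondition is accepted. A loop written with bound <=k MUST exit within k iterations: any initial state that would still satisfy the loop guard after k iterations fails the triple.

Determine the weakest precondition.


Working backward. After the program, the postcondition m + 7 < -2 && g + 9 == 2*m must hold; in canonical form it is m < -9 && g == 2*m - 9.
Before skip: m < -9 && g == 2*m - 9
Then branch requires (2*g + q > -3 ==> ((!(6*g + q > -3)) && m < -9 && 3*g == 2*m - 9)) && ((!(2*g + q > -3)) ==> (m < -9 && g == 2*m - 9)); else branch requires q < -9 && g == 2*q - 9.
Before the if: ((q < 2*acc + 13 && 2*g != -8) ==> ((2*g + q > -3 ==> ((!(6*g + q > -3)) && m < -9 && 3*g == 2*m - 9)) && ((!(2*g + q > -3)) ==> (m < -9 && g == 2*m - 9)))) && ((!(q < 2*acc + 13 && 2*g != -8)) ==> (q < -9 && g == 2*q - 9))
Answer: WP = ((q < 2*acc + 13 && 2*g != -8) ==> ((2*g + q > -3 ==> ((!(6*g + q > -3)) && m < -9 && 3*g == 2*m - 9)) && ((!(2*g + q > -3)) ==> (m < -9 && g == 2*m - 9)))) && ((!(q < 2*acc + 13 && 2*g != -8)) ==> (q < -9 && g == 2*q - 9))


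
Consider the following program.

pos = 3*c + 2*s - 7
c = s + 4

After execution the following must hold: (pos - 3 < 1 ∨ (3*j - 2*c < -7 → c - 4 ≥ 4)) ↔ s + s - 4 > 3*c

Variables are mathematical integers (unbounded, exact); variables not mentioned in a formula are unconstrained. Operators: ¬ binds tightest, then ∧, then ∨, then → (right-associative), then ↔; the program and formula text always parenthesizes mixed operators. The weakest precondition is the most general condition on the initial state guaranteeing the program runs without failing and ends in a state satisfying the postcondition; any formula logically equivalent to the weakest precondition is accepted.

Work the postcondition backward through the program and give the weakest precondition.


Working backward. After the program, the postcondition (pos - 3 < 1 ∨ (3*j - 2*c < -7 → c - 4 ≥ 4)) ↔ s + s - 4 > 3*c must hold; in canonical form it is (pos < 4 ∨ (3*j < 2*c - 7 → c ≥ 8)) ↔ 2*s > 3*c + 4.
Before c := s + 4: (pos < 4 ∨ (3*j < 2*s + 1 → s ≥ 4)) ↔ s < -16
Before pos := 3*c + 2*s - 7: (3*c + 2*s < 11 ∨ (3*j < 2*s + 1 → s ≥ 4)) ↔ s < -16
Answer: WP = (3*c + 2*s < 11 ∨ (3*j < 2*s + 1 → s ≥ 4)) ↔ s < -16


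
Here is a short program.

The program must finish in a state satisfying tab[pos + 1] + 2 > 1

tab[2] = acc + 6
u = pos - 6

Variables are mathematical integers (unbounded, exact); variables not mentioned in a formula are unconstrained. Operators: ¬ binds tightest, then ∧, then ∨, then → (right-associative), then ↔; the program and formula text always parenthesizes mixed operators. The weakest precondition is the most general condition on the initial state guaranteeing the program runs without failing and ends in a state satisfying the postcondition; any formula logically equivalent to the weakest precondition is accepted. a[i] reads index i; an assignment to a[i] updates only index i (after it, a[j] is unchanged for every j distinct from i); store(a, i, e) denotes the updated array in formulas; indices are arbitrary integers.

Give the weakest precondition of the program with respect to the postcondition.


Working backward. After the program, the postcondition tab[pos + 1] + 2 > 1 must hold; in canonical form it is tab[pos + 1] > -1.
Before u := pos - 6: tab[pos + 1] > -1
Before tab[2] := acc + 6: store(tab, 2, acc + 6)[pos + 1] > -1
Answer: WP = store(tab, 2, acc + 6)[pos + 1] > -1


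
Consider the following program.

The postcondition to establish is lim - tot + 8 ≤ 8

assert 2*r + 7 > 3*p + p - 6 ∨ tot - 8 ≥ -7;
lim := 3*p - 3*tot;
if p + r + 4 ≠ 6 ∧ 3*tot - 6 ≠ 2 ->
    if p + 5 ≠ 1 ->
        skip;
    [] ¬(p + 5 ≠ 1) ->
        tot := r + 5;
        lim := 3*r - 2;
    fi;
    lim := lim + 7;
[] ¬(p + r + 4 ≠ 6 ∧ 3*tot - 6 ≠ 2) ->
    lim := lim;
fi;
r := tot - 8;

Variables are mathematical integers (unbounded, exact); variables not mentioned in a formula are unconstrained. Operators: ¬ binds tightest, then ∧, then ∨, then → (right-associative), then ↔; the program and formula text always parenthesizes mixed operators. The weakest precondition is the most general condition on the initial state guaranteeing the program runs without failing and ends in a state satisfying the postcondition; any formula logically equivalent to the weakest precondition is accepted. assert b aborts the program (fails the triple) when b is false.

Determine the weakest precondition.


Working backward. After the program, the postcondition lim - tot + 8 ≤ 8 must hold; in canonical form it is lim ≤ tot.
Before r := tot - 8: lim ≤ tot
Then branch requires (p ≠ -4 → lim ≤ tot - 7) ∧ ((¬(p ≠ -4)) → 2*r ≤ 0); else branch requires lim ≤ tot.
Before the if: ((p + r ≠ 2 ∧ 3*tot ≠ 8) → ((p ≠ -4 → lim ≤ tot - 7) ∧ ((¬(p ≠ -4)) → 2*r ≤ 0))) ∧ ((¬(p + r ≠ 2 ∧ 3*tot ≠ 8)) → lim ≤ tot)
Before lim := 3*p - 3*tot: ((p + r ≠ 2 ∧ 3*tot ≠ 8) → ((p ≠ -4 → 3*p ≤ 4*tot - 7) ∧ ((¬(p ≠ -4)) → 2*r ≤ 0))) ∧ ((¬(p + r ≠ 2 ∧ 3*tot ≠ 8)) → 3*p ≤ 4*tot)
Before assert 2*r + 7 > 3*p + p - 6 ∨ tot - 8 ≥ -7: (2*r > 4*p - 13 ∨ tot ≥ 1) ∧ ((p + r ≠ 2 ∧ 3*tot ≠ 8) → ((p ≠ -4 → 3*p ≤ 4*tot - 7) ∧ ((¬(p ≠ -4)) → 2*r ≤ 0))) ∧ ((¬(p + r ≠ 2 ∧ 3*tot ≠ 8)) → 3*p ≤ 4*tot)
Answer: WP = (2*r > 4*p - 13 ∨ tot ≥ 1) ∧ ((p + r ≠ 2 ∧ 3*tot ≠ 8) → ((p ≠ -4 → 3*p ≤ 4*tot - 7) ∧ ((¬(p ≠ -4)) → 2*r ≤ 0))) ∧ ((¬(p + r ≠ 2 ∧ 3*tot ≠ 8)) → 3*p ≤ 4*tot)


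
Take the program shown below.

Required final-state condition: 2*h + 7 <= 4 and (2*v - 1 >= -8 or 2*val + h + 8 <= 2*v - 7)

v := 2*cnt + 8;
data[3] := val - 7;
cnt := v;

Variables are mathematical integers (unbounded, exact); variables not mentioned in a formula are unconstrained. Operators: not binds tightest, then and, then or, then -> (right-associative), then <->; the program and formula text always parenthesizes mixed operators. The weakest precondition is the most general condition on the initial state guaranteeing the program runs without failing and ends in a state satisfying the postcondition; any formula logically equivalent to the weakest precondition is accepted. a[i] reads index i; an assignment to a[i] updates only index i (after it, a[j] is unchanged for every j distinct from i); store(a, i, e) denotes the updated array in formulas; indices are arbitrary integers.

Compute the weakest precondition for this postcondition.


Working backward. After the program, the postcondition 2*h + 7 <= 4 and (2*v - 1 >= -8 or 2*val + h + 8 <= 2*v - 7) must hold; in canonical form it is 2*h <= -3 and (2*v >= -7 or h + 2*val <= 2*v - 15).
Before cnt := v: 2*h <= -3 and (2*v >= -7 or h + 2*val <= 2*v - 15)
Before data[3] := val - 7: 2*h <= -3 and (2*v >= -7 or h + 2*val <= 2*v - 15)
Before v := 2*cnt + 8: 2*h <= -3 and (4*cnt >= -23 or h + 2*val <= 4*cnt + 1)
Answer: WP = 2*h <= -3 and (4*cnt >= -23 or h + 2*val <= 4*cnt + 1)


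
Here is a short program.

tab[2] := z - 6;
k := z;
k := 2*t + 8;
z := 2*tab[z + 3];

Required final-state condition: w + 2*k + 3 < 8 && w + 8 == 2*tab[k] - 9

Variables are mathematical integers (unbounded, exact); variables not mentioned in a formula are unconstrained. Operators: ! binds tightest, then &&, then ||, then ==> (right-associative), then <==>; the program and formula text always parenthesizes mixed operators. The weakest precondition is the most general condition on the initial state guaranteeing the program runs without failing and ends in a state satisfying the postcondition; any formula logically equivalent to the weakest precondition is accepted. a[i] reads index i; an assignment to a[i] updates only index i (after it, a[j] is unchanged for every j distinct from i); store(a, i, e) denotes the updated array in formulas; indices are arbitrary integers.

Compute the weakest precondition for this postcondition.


Working backward. After the program, the postcondition w + 2*k + 3 < 8 && w + 8 == 2*tab[k] - 9 must hold; in canonical form it is 2*k + w < 5 && w == 2*tab[k] - 17.
Before z := 2*tab[z + 3]: 2*k + w < 5 && w == 2*tab[k] - 17
Before k := 2*t + 8: 4*t + w < -11 && w == 2*tab[2*t + 8] - 17
Before k := z: 4*t + w < -11 && w == 2*tab[2*t + 8] - 17
Before tab[2] := z - 6: 4*t + w < -11 && w == 2*store(tab, 2, z - 6)[2*t + 8] - 17
Answer: WP = 4*t + w < -11 && w == 2*store(tab, 2, z - 6)[2*t + 8] - 17


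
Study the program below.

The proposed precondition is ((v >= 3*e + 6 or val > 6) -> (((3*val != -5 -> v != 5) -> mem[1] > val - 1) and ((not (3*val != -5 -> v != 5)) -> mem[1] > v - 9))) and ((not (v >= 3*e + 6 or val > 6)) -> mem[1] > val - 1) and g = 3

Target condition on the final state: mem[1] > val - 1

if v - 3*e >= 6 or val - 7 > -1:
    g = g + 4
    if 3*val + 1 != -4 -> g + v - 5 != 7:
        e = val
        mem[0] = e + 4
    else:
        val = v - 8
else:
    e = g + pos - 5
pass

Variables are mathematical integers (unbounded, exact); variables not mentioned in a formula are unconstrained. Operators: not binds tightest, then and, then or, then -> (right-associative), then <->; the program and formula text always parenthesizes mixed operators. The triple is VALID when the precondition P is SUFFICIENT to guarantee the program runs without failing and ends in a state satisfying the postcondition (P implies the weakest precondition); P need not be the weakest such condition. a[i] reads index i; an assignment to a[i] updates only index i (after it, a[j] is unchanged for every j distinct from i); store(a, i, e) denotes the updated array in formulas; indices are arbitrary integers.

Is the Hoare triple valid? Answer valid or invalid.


Working backward. After the program, mem[1] > val - 1 must hold.
Before skip: mem[1] > val - 1
Then branch requires ((3*val != -5 -> g + v != 8) -> mem[1] > val - 1) and ((not (3*val != -5 -> g + v != 8)) -> mem[1] > v - 9); else branch requires mem[1] > val - 1.
Before the if: ((v >= 3*e + 6 or val > 6) -> (((3*val != -5 -> g + v != 8) -> mem[1] > val - 1) and ((not (3*val != -5 -> g + v != 8)) -> mem[1] > v - 9))) and ((not (v >= 3*e + 6 or val > 6)) -> mem[1] > val - 1)
The weakest precondition is ((v >= 3*e + 6 or val > 6) -> (((3*val != -5 -> g + v != 8) -> mem[1] > val - 1) and ((not (3*val != -5 -> g + v != 8)) -> mem[1] > v - 9))) and ((not (v >= 3*e + 6 or val > 6)) -> mem[1] > val - 1).
Check whether ((v >= 3*e + 6 or val > 6) -> (((3*val != -5 -> v != 5) -> mem[1] > val - 1) and ((not (3*val != -5 -> v != 5)) -> mem[1] > v - 9))) and ((not (v >= 3*e + 6 or val > 6)) -> mem[1] > val - 1) and g = 3 implies it.
Every state satisfying the precondition satisfies the weakest precondition: the implication holds.
Answer: valid


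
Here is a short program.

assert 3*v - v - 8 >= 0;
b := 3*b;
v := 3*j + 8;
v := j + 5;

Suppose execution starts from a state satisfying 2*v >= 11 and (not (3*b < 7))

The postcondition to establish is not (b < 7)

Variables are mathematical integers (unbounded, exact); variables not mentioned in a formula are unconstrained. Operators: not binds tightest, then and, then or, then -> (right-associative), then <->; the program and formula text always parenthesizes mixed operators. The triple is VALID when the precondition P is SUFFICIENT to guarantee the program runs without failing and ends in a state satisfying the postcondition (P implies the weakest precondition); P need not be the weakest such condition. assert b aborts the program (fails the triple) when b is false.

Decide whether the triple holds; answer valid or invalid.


Working backward. After the program, not (b < 7) must hold.
Before v := j + 5: not (b < 7)
Before v := 3*j + 8: not (b < 7)
Before b := 3*b: not (3*b < 7)
Before assert 3*v - v - 8 >= 0: 2*v >= 8 and (not (3*b < 7))
The weakest precondition is 2*v >= 8 and (not (3*b < 7)).
Check whether 2*v >= 11 and (not (3*b < 7)) implies it.
Every state satisfying the precondition satisfies the weakest precondition: the implication holds.
Answer: valid


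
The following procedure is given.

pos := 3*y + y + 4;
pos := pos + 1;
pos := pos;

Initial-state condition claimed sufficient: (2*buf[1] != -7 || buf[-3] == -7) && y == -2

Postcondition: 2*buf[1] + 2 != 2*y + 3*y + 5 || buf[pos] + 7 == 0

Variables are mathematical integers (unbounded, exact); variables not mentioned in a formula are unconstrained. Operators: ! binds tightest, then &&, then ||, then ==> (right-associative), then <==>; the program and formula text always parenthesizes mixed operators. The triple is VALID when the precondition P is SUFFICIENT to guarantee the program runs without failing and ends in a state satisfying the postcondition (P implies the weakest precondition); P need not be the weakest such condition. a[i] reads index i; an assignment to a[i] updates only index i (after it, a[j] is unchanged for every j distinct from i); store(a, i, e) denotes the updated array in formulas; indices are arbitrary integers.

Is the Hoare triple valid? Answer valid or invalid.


Working backward. After the program, the postcondition 2*buf[1] + 2 != 2*y + 3*y + 5 || buf[pos] + 7 == 0 must hold; in canonical form it is 2*buf[1] != 5*y + 3 || buf[pos] == -7.
Before pos := pos: 2*buf[1] != 5*y + 3 || buf[pos] == -7
Before pos := pos + 1: 2*buf[1] != 5*y + 3 || buf[pos + 1] == -7
Before pos := 3*y + y + 4: 2*buf[1] != 5*y + 3 || buf[4*y + 5] == -7
The weakest precondition is 2*buf[1] != 5*y + 3 || buf[4*y + 5] == -7.
Check whether (2*buf[1] != -7 || buf[-3] == -7) && y == -2 implies it.
Every state satisfying the precondition satisfies the weakest precondition: the implication holds.
Answer: valid


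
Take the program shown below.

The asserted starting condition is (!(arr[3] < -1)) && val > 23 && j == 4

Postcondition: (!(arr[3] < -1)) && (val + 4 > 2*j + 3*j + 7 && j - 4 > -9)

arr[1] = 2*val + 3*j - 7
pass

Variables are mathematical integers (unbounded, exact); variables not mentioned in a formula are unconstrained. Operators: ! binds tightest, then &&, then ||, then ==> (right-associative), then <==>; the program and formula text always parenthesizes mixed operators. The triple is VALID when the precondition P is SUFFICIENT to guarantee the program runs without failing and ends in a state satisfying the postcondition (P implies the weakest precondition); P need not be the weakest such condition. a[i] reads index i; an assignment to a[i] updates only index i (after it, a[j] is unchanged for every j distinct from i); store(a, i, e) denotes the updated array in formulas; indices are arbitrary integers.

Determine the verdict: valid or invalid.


Working backward. After the program, the postcondition (!(arr[3] < -1)) && (val + 4 > 2*j + 3*j + 7 && j - 4 > -9) must hold; in canonical form it is (!(arr[3] < -1)) && val > 5*j + 3 && j > -5.
Before skip: (!(arr[3] < -1)) && val > 5*j + 3 && j > -5
Before arr[1] := 2*val + 3*j - 7: (!(arr[3] < -1)) && val > 5*j + 3 && j > -5
The weakest precondition is (!(arr[3] < -1)) && val > 5*j + 3 && j > -5.
Check whether (!(arr[3] < -1)) && val > 23 && j == 4 implies it.
Every state satisfying the precondition satisfies the weakest precondition: the implication holds.
Answer: valid


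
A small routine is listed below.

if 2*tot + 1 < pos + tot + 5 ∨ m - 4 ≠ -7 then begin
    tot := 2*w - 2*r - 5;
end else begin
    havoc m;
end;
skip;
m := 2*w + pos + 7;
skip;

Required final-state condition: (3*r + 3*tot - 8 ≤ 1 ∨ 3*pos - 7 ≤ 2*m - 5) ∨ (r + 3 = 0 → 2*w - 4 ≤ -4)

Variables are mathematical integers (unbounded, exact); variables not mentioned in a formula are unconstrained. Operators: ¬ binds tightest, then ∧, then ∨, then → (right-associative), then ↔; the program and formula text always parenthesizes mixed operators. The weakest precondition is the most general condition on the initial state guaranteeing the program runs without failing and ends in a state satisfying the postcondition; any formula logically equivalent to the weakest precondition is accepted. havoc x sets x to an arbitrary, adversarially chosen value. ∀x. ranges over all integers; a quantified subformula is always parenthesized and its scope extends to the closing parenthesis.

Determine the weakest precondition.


Working backward. After the program, the postcondition (3*r + 3*tot - 8 ≤ 1 ∨ 3*pos - 7 ≤ 2*m - 5) ∨ (r + 3 = 0 → 2*w - 4 ≤ -4) must hold; in canonical form it is 3*r + 3*tot ≤ 9 ∨ 3*pos ≤ 2*m + 2 ∨ (r = -3 → 2*w ≤ 0).
Before skip: 3*r + 3*tot ≤ 9 ∨ 3*pos ≤ 2*m + 2 ∨ (r = -3 → 2*w ≤ 0)
Before m := 2*w + pos + 7: 3*r + 3*tot ≤ 9 ∨ pos ≤ 4*w + 16 ∨ (r = -3 → 2*w ≤ 0)
Before skip: 3*r + 3*tot ≤ 9 ∨ pos ≤ 4*w + 16 ∨ (r = -3 → 2*w ≤ 0)
Then branch requires 6*w ≤ 3*r + 24 ∨ pos ≤ 4*w + 16 ∨ (r = -3 → 2*w ≤ 0); else branch requires 3*r + 3*tot ≤ 9 ∨ pos ≤ 4*w + 16 ∨ (r = -3 → 2*w ≤ 0).
Before the if: ((tot < pos + 4 ∨ m ≠ -3) → (6*w ≤ 3*r + 24 ∨ pos ≤ 4*w + 16 ∨ (r = -3 → 2*w ≤ 0))) ∧ ((¬(tot < pos + 4 ∨ m ≠ -3)) → (3*r + 3*tot ≤ 9 ∨ pos ≤ 4*w + 16 ∨ (r = -3 → 2*w ≤ 0)))
Answer: WP = ((tot < pos + 4 ∨ m ≠ -3) → (6*w ≤ 3*r + 24 ∨ pos ≤ 4*w + 16 ∨ (r = -3 → 2*w ≤ 0))) ∧ ((¬(tot < pos + 4 ∨ m ≠ -3)) → (3*r + 3*tot ≤ 9 ∨ pos ≤ 4*w + 16 ∨ (r = -3 → 2*w ≤ 0)))


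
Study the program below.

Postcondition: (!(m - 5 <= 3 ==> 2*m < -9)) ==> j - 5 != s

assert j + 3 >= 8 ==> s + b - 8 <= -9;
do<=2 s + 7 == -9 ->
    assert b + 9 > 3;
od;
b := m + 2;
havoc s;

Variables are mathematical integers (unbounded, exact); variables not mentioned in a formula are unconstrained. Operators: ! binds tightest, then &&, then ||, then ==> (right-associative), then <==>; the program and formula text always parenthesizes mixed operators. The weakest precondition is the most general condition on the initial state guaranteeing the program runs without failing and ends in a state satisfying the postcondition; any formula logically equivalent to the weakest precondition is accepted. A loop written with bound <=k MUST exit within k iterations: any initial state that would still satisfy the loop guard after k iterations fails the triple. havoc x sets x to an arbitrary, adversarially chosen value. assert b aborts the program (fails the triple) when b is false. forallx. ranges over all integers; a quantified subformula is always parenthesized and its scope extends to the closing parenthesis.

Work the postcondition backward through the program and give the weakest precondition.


Working backward. After the program, the postcondition (!(m - 5 <= 3 ==> 2*m < -9)) ==> j - 5 != s must hold; in canonical form it is (!(m <= 8 ==> 2*m < -9)) ==> j != s + 5.
Before havoc s: forall s_1. ((!(m <= 8 ==> 2*m < -9)) ==> j != s_1 + 5)
Before b := m + 2: forall s_1. ((!(m <= 8 ==> 2*m < -9)) ==> j != s_1 + 5)
Before the loop (bound <=2), unroll the exhaustion recursion (WP_0 = exit-now case; WP_j = one more guarded iteration, up to j = 2):
  WP_0: (!(s == -16)) && (forall s_1. ((!(m <= 8 ==> 2*m < -9)) ==> j != s_1 + 5))
  WP_1: (s == -16 ==> (b > -6 && (!(s == -16)) && (forall s_1. ((!(m <= 8 ==> 2*m < -9)) ==> j != s_1 + 5)))) && ((!(s == -16)) ==> (forall s_1. ((!(m <= 8 ==> 2*m < -9)) ==> j != s_1 + 5)))
  WP_2: (s == -16 ==> (b > -6 && (s == -16 ==> (b > -6 && (!(s == -16)) && (forall s_1. ((!(m <= 8 ==> 2*m < -9)) ==> j != s_1 + 5)))) && ((!(s == -16)) ==> (forall s_1. ((!(m <= 8 ==> 2*m < -9)) ==> j != s_1 + 5))))) && ((!(s == -16)) ==> (forall s_1. ((!(m <= 8 ==> 2*m < -9)) ==> j != s_1 + 5)))
So before the loop: (s == -16 ==> (b > -6 && (s == -16 ==> (b > -6 && (!(s == -16)) && (forall s_1. ((!(m <= 8 ==> 2*m < -9)) ==> j != s_1 + 5)))) && ((!(s == -16)) ==> (forall s_1. ((!(m <= 8 ==> 2*m < -9)) ==> j != s_1 + 5))))) && ((!(s == -16)) ==> (forall s_1. ((!(m <= 8 ==> 2*m < -9)) ==> j != s_1 + 5)))
Before assert j + 3 >= 8 ==> s + b - 8 <= -9: (j >= 5 ==> b + s <= -1) && (s == -16 ==> (b > -6 && (s == -16 ==> (b > -6 && (!(s == -16)) && (forall s_1. ((!(m <= 8 ==> 2*m < -9)) ==> j != s_1 + 5)))) && ((!(s == -16)) ==> (forall s_1. ((!(m <= 8 ==> 2*m < -9)) ==> j != s_1 + 5))))) && ((!(s == -16)) ==> (forall s_1. ((!(m <= 8 ==> 2*m < -9)) ==> j != s_1 + 5)))
Answer: WP = (j >= 5 ==> b + s <= -1) && (s == -16 ==> (b > -6 && (s == -16 ==> (b > -6 && (!(s == -16)) && (forall s_1. ((!(m <= 8 ==> 2*m < -9)) ==> j != s_1 + 5)))) && ((!(s == -16)) ==> (forall s_1. ((!(m <= 8 ==> 2*m < -9)) ==> j != s_1 + 5))))) && ((!(s == -16)) ==> (forall s_1. ((!(m <= 8 ==> 2*m < -9)) ==> j != s_1 + 5)))


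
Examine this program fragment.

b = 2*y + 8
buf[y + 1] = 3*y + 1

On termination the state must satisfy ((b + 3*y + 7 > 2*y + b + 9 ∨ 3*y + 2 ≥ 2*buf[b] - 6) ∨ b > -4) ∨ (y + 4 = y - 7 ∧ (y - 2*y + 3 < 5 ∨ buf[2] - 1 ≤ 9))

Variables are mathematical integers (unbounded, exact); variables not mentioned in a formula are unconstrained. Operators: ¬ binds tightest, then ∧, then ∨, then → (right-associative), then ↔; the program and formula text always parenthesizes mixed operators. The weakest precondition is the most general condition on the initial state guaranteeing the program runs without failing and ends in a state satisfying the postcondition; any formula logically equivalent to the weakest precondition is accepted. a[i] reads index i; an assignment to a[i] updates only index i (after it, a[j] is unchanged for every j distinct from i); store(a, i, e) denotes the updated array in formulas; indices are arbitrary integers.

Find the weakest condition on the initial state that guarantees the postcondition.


Working backward. After the program, the postcondition ((b + 3*y + 7 > 2*y + b + 9 ∨ 3*y + 2 ≥ 2*buf[b] - 6) ∨ b > -4) ∨ (y + 4 = y - 7 ∧ (y - 2*y + 3 < 5 ∨ buf[2] - 1 ≤ 9)) must hold; in canonical form it is y > 2 ∨ 3*y ≥ 2*buf[b] - 8 ∨ b > -4.
Before buf[y + 1] := 3*y + 1: y > 2 ∨ 3*y ≥ 2*store(buf, y + 1, 3*y + 1)[b] - 8 ∨ b > -4
Before b := 2*y + 8: y > 2 ∨ 3*y ≥ 2*store(buf, y + 1, 3*y + 1)[2*y + 8] - 8 ∨ 2*y > -12
Answer: WP = y > 2 ∨ 3*y ≥ 2*store(buf, y + 1, 3*y + 1)[2*y + 8] - 8 ∨ 2*y > -12


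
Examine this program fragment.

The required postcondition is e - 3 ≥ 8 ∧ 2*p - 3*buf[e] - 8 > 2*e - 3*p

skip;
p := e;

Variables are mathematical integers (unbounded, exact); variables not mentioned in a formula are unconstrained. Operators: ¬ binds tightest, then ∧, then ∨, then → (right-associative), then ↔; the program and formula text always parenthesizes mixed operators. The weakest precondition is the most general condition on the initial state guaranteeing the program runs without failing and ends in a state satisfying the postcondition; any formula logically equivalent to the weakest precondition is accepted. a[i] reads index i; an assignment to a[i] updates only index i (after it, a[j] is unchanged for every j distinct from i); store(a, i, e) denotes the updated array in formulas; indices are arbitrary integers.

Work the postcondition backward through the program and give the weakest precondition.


Working backward. After the program, the postcondition e - 3 ≥ 8 ∧ 2*p - 3*buf[e] - 8 > 2*e - 3*p must hold; in canonical form it is e ≥ 11 ∧ 5*p > 3*buf[e] + 2*e + 8.
Before p := e: e ≥ 11 ∧ 3*e > 3*buf[e] + 8
Before skip: e ≥ 11 ∧ 3*e > 3*buf[e] + 8
Answer: WP = e ≥ 11 ∧ 3*e > 3*buf[e] + 8


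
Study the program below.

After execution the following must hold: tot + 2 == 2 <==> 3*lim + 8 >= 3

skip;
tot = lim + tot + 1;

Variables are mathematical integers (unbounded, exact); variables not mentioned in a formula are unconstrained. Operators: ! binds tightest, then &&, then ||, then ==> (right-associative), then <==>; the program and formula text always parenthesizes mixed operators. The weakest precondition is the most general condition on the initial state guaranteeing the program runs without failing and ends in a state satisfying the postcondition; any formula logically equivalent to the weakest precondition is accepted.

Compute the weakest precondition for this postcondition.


Working backward. After the program, the postcondition tot + 2 == 2 <==> 3*lim + 8 >= 3 must hold; in canonical form it is tot == 0 <==> 3*lim >= -5.
Before tot := lim + tot + 1: lim + tot == -1 <==> 3*lim >= -5
Before skip: lim + tot == -1 <==> 3*lim >= -5
Answer: WP = lim + tot == -1 <==> 3*lim >= -5


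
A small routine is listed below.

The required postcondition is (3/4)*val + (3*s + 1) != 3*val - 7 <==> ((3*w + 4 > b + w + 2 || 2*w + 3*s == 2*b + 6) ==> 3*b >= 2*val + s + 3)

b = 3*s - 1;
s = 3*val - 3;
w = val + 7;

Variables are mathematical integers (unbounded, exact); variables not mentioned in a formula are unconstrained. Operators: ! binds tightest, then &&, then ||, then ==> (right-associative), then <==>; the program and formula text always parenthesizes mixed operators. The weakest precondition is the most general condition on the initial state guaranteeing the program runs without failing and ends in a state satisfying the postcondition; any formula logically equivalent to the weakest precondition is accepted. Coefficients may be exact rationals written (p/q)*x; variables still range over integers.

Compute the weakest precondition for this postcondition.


Working backward. After the program, the postcondition (3/4)*val + (3*s + 1) != 3*val - 7 <==> ((3*w + 4 > b + w + 2 || 2*w + 3*s == 2*b + 6) ==> 3*b >= 2*val + s + 3) must hold; in canonical form it is 3*s != (9/4)*val - 8 <==> ((2*w > b - 2 || 3*s + 2*w == 2*b + 6) ==> 3*b >= s + 2*val + 3).
Before w := val + 7: 3*s != (9/4)*val - 8 <==> ((2*val > b - 16 || 3*s + 2*val == 2*b - 8) ==> 3*b >= s + 2*val + 3)
Before s := 3*val - 3: (27/4)*val != 1 <==> ((2*val > b - 16 || 11*val == 2*b + 1) ==> 3*b >= 5*val)
Before b := 3*s - 1: (27/4)*val != 1 <==> ((2*val > 3*s - 17 || 11*val == 6*s - 1) ==> 9*s >= 5*val + 3)
Answer: WP = (27/4)*val != 1 <==> ((2*val > 3*s - 17 || 11*val == 6*s - 1) ==> 9*s >= 5*val + 3)


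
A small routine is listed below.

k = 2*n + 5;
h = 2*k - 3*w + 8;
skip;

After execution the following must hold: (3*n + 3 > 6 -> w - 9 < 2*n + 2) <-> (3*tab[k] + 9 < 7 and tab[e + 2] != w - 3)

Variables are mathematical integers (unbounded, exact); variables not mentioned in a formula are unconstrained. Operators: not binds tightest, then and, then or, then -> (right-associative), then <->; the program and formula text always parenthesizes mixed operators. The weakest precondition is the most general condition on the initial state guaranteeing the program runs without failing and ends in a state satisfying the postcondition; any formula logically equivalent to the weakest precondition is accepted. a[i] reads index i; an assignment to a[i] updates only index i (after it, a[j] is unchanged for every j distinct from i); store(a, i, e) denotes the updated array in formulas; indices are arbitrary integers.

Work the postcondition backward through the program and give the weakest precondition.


Working backward. After the program, the postcondition (3*n + 3 > 6 -> w - 9 < 2*n + 2) <-> (3*tab[k] + 9 < 7 and tab[e + 2] != w - 3) must hold; in canonical form it is (3*n > 3 -> w < 2*n + 11) <-> (3*tab[k] < -2 and tab[e + 2] != w - 3).
Before skip: (3*n > 3 -> w < 2*n + 11) <-> (3*tab[k] < -2 and tab[e + 2] != w - 3)
Before h := 2*k - 3*w + 8: (3*n > 3 -> w < 2*n + 11) <-> (3*tab[k] < -2 and tab[e + 2] != w - 3)
Before k := 2*n + 5: (3*n > 3 -> w < 2*n + 11) <-> (3*tab[2*n + 5] < -2 and tab[e + 2] != w - 3)
Answer: WP = (3*n > 3 -> w < 2*n + 11) <-> (3*tab[2*n + 5] < -2 and tab[e + 2] != w - 3)


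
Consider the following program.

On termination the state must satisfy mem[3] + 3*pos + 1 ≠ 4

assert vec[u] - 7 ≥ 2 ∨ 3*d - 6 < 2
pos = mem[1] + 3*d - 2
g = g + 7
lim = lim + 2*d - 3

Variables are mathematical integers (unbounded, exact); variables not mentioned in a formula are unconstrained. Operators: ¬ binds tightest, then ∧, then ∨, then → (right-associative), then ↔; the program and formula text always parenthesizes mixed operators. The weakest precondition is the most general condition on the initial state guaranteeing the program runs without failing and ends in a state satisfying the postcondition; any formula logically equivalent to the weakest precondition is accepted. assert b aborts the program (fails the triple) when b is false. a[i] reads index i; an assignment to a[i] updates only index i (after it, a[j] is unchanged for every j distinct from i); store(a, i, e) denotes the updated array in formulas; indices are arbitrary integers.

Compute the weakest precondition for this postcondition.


Working backward. After the program, the postcondition mem[3] + 3*pos + 1 ≠ 4 must hold; in canonical form it is mem[3] + 3*pos ≠ 3.
Before lim := lim + 2*d - 3: mem[3] + 3*pos ≠ 3
Before g := g + 7: mem[3] + 3*pos ≠ 3
Before pos := mem[1] + 3*d - 2: 3*mem[1] + mem[3] + 9*d ≠ 9
Before assert vec[u] - 7 ≥ 2 ∨ 3*d - 6 < 2: (vec[u] ≥ 9 ∨ 3*d < 8) ∧ 3*mem[1] + mem[3] + 9*d ≠ 9
Answer: WP = (vec[u] ≥ 9 ∨ 3*d < 8) ∧ 3*mem[1] + mem[3] + 9*d ≠ 9


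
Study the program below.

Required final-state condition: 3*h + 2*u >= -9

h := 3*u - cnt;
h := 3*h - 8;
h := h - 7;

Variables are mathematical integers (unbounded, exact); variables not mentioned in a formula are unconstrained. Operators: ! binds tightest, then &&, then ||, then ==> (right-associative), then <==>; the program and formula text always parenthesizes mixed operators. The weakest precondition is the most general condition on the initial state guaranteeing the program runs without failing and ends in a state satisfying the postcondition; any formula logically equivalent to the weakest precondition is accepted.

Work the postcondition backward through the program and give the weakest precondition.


Working backward. After the program, 3*h + 2*u >= -9 must hold.
Before h := h - 7: 3*h + 2*u >= 12
Before h := 3*h - 8: 9*h + 2*u >= 36
Before h := 3*u - cnt: 29*u >= 9*cnt + 36
Answer: WP = 29*u >= 9*cnt + 36


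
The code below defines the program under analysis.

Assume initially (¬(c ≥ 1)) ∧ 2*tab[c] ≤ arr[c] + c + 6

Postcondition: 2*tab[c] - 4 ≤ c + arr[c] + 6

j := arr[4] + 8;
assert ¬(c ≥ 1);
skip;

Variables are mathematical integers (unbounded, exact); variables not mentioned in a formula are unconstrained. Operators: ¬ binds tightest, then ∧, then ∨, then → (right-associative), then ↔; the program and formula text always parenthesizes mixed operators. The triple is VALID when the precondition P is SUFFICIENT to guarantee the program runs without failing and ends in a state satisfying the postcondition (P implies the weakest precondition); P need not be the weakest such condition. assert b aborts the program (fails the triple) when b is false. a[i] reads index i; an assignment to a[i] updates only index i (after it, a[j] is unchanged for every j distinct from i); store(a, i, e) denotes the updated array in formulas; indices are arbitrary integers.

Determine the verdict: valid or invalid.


Working backward. After the program, the postcondition 2*tab[c] - 4 ≤ c + arr[c] + 6 must hold; in canonical form it is 2*tab[c] ≤ arr[c] + c + 10.
Before skip: 2*tab[c] ≤ arr[c] + c + 10
Before assert ¬(c ≥ 1): (¬(c ≥ 1)) ∧ 2*tab[c] ≤ arr[c] + c + 10
Before j := arr[4] + 8: (¬(c ≥ 1)) ∧ 2*tab[c] ≤ arr[c] + c + 10
The weakest precondition is (¬(c ≥ 1)) ∧ 2*tab[c] ≤ arr[c] + c + 10.
Check whether (¬(c ≥ 1)) ∧ 2*tab[c] ≤ arr[c] + c + 6 implies it.
Every state satisfying the precondition satisfies the weakest precondition: the implication holds.
Answer: valid
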